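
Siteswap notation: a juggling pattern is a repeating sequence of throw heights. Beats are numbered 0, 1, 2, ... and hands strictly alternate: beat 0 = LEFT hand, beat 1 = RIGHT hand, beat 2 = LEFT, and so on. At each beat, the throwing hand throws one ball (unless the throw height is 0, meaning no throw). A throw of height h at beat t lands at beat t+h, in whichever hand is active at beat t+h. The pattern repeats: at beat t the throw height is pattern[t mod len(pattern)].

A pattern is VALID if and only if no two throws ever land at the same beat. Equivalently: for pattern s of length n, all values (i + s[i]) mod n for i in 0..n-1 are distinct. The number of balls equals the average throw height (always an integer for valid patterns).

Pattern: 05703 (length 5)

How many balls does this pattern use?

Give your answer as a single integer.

Pattern = [0, 5, 7, 0, 3], length n = 5
  position 0: throw height = 0, running sum = 0
  position 1: throw height = 5, running sum = 5
  position 2: throw height = 7, running sum = 12
  position 3: throw height = 0, running sum = 12
  position 4: throw height = 3, running sum = 15
Total sum = 15; balls = sum / n = 15 / 5 = 3

Answer: 3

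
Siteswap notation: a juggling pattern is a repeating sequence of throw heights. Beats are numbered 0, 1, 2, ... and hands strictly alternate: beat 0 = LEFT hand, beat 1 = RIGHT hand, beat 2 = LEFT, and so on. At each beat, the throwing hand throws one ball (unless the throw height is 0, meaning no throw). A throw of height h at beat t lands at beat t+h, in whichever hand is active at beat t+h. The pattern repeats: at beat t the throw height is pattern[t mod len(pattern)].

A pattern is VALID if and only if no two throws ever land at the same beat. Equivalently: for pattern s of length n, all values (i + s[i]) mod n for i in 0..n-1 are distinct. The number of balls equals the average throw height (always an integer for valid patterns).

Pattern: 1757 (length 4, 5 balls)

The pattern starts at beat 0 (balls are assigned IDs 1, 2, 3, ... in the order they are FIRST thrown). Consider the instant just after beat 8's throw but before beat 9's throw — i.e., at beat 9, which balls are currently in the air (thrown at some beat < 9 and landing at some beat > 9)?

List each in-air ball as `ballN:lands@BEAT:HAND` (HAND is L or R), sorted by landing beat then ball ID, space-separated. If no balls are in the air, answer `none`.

Answer: ball3:lands@10:L ball5:lands@11:R ball4:lands@12:L ball2:lands@14:L

Derivation:
Beat 0 (L): throw ball1 h=1 -> lands@1:R; in-air after throw: [b1@1:R]
Beat 1 (R): throw ball1 h=7 -> lands@8:L; in-air after throw: [b1@8:L]
Beat 2 (L): throw ball2 h=5 -> lands@7:R; in-air after throw: [b2@7:R b1@8:L]
Beat 3 (R): throw ball3 h=7 -> lands@10:L; in-air after throw: [b2@7:R b1@8:L b3@10:L]
Beat 4 (L): throw ball4 h=1 -> lands@5:R; in-air after throw: [b4@5:R b2@7:R b1@8:L b3@10:L]
Beat 5 (R): throw ball4 h=7 -> lands@12:L; in-air after throw: [b2@7:R b1@8:L b3@10:L b4@12:L]
Beat 6 (L): throw ball5 h=5 -> lands@11:R; in-air after throw: [b2@7:R b1@8:L b3@10:L b5@11:R b4@12:L]
Beat 7 (R): throw ball2 h=7 -> lands@14:L; in-air after throw: [b1@8:L b3@10:L b5@11:R b4@12:L b2@14:L]
Beat 8 (L): throw ball1 h=1 -> lands@9:R; in-air after throw: [b1@9:R b3@10:L b5@11:R b4@12:L b2@14:L]
Beat 9 (R): throw ball1 h=7 -> lands@16:L; in-air after throw: [b3@10:L b5@11:R b4@12:L b2@14:L b1@16:L]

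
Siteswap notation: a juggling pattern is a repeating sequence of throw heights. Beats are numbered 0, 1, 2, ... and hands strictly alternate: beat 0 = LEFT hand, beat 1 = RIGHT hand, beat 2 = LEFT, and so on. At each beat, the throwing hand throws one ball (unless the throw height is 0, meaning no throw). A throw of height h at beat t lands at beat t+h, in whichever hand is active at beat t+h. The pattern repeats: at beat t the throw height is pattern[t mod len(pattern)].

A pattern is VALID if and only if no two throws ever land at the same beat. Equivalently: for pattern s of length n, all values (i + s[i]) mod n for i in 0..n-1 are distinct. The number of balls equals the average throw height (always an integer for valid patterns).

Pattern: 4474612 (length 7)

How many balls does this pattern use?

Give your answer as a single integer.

Pattern = [4, 4, 7, 4, 6, 1, 2], length n = 7
  position 0: throw height = 4, running sum = 4
  position 1: throw height = 4, running sum = 8
  position 2: throw height = 7, running sum = 15
  position 3: throw height = 4, running sum = 19
  position 4: throw height = 6, running sum = 25
  position 5: throw height = 1, running sum = 26
  position 6: throw height = 2, running sum = 28
Total sum = 28; balls = sum / n = 28 / 7 = 4

Answer: 4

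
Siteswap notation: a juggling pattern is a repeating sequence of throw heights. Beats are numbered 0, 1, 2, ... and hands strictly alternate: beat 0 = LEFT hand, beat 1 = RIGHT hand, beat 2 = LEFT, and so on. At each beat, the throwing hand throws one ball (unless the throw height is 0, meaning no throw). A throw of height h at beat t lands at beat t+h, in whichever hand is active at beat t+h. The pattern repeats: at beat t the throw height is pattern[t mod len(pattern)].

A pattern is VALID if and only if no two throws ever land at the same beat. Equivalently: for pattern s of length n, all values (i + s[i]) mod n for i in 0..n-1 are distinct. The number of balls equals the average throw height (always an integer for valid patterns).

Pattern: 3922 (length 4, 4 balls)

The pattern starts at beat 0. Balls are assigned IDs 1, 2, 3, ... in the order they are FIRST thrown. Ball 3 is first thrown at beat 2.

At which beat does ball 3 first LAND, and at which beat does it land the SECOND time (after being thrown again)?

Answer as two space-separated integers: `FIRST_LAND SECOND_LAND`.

Beat 0 (L): throw ball1 h=3 -> lands@3:R; in-air after throw: [b1@3:R]
Beat 1 (R): throw ball2 h=9 -> lands@10:L; in-air after throw: [b1@3:R b2@10:L]
Beat 2 (L): throw ball3 h=2 -> lands@4:L; in-air after throw: [b1@3:R b3@4:L b2@10:L]
Beat 3 (R): throw ball1 h=2 -> lands@5:R; in-air after throw: [b3@4:L b1@5:R b2@10:L]
Beat 4 (L): throw ball3 h=3 -> lands@7:R; in-air after throw: [b1@5:R b3@7:R b2@10:L]
Beat 5 (R): throw ball1 h=9 -> lands@14:L; in-air after throw: [b3@7:R b2@10:L b1@14:L]
Beat 6 (L): throw ball4 h=2 -> lands@8:L; in-air after throw: [b3@7:R b4@8:L b2@10:L b1@14:L]
Beat 7 (R): throw ball3 h=2 -> lands@9:R; in-air after throw: [b4@8:L b3@9:R b2@10:L b1@14:L]
Ball 3: thrown@2 h=2 -> first land @4; rethrown@4 h=3 -> second land @7

Answer: 4 7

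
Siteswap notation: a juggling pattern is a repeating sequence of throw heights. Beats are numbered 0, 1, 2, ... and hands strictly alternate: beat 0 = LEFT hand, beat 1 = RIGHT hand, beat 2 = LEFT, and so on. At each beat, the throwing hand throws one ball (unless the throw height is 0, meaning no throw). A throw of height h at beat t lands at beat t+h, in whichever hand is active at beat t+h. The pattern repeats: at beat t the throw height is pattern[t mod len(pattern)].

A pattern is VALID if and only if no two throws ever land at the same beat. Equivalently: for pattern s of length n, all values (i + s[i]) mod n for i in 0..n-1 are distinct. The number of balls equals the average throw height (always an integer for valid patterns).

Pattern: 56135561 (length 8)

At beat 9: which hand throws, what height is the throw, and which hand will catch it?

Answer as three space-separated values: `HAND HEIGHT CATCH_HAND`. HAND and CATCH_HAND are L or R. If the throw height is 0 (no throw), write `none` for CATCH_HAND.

Answer: R 6 R

Derivation:
Beat 9: 9 mod 2 = 1, so hand = R
Throw height = pattern[9 mod 8] = pattern[1] = 6
Lands at beat 9+6=15, 15 mod 2 = 1, so catch hand = R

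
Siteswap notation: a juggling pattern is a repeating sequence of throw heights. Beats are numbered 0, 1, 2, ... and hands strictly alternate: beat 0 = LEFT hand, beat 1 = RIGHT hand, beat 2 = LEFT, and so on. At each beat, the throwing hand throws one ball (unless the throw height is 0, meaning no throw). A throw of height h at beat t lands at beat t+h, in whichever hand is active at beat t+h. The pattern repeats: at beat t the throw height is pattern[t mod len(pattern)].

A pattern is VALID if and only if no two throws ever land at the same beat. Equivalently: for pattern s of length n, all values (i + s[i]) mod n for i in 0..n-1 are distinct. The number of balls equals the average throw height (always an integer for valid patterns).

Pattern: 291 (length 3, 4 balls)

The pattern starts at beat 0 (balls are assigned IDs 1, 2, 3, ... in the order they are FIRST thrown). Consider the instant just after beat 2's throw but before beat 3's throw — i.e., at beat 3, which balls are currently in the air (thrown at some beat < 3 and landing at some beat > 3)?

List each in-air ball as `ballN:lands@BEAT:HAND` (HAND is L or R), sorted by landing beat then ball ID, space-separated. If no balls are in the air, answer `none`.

Beat 0 (L): throw ball1 h=2 -> lands@2:L; in-air after throw: [b1@2:L]
Beat 1 (R): throw ball2 h=9 -> lands@10:L; in-air after throw: [b1@2:L b2@10:L]
Beat 2 (L): throw ball1 h=1 -> lands@3:R; in-air after throw: [b1@3:R b2@10:L]
Beat 3 (R): throw ball1 h=2 -> lands@5:R; in-air after throw: [b1@5:R b2@10:L]

Answer: ball2:lands@10:L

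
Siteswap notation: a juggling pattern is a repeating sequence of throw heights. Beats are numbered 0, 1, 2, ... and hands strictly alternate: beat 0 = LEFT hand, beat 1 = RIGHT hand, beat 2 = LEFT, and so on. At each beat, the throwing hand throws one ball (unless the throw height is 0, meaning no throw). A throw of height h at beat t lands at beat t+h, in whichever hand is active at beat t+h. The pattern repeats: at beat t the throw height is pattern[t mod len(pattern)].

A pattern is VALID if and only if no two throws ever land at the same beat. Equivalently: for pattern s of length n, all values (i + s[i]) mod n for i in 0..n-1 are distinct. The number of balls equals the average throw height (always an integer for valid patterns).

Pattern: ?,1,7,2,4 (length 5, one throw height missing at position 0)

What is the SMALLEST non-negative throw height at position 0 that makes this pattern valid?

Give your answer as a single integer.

i=0: s[i]=? (unknown)
i=1: (1 + 1) mod 5 = 2
i=2: (2 + 7) mod 5 = 4
i=3: (3 + 2) mod 5 = 0
i=4: (4 + 4) mod 5 = 3
Known residues: [0, 2, 3, 4]; need a permutation of 0..4, so missing residue r = 1
Need (0 + s) mod 5 = 1; smallest s = (1 - 0) mod 5 = 1

Answer: 1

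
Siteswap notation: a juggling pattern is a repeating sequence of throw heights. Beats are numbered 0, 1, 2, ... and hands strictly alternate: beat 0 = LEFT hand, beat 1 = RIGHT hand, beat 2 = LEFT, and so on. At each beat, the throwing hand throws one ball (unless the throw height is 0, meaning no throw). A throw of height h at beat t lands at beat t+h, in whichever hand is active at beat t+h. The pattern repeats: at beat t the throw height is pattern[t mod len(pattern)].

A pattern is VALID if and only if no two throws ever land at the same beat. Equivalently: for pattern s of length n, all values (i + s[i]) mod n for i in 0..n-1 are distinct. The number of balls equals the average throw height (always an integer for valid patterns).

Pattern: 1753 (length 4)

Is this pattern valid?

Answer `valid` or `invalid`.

Answer: valid

Derivation:
i=0: (i + s[i]) mod n = (0 + 1) mod 4 = 1
i=1: (i + s[i]) mod n = (1 + 7) mod 4 = 0
i=2: (i + s[i]) mod n = (2 + 5) mod 4 = 3
i=3: (i + s[i]) mod n = (3 + 3) mod 4 = 2
Residues: [1, 0, 3, 2], distinct: True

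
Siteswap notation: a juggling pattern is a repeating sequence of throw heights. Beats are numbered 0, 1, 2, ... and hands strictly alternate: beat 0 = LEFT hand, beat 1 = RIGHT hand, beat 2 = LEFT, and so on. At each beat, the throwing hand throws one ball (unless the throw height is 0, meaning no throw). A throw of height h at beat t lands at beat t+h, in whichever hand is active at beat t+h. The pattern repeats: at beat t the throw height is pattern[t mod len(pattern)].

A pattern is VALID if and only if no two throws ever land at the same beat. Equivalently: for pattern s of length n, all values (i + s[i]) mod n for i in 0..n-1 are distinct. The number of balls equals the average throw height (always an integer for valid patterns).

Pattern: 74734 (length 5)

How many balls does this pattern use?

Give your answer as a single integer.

Answer: 5

Derivation:
Pattern = [7, 4, 7, 3, 4], length n = 5
  position 0: throw height = 7, running sum = 7
  position 1: throw height = 4, running sum = 11
  position 2: throw height = 7, running sum = 18
  position 3: throw height = 3, running sum = 21
  position 4: throw height = 4, running sum = 25
Total sum = 25; balls = sum / n = 25 / 5 = 5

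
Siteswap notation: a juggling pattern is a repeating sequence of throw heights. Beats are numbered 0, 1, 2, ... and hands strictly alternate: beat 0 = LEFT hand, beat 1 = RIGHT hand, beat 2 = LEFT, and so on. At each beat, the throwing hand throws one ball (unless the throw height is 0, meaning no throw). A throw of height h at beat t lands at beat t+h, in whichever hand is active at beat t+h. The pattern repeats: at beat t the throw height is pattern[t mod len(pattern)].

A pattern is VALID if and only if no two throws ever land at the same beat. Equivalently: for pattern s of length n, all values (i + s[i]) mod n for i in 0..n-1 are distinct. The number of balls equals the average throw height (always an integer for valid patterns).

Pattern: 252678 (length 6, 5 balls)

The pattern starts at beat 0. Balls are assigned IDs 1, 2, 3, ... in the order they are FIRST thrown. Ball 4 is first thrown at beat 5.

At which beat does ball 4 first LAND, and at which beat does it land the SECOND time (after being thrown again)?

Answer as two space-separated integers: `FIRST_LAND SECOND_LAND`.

Answer: 13 18

Derivation:
Beat 0 (L): throw ball1 h=2 -> lands@2:L; in-air after throw: [b1@2:L]
Beat 1 (R): throw ball2 h=5 -> lands@6:L; in-air after throw: [b1@2:L b2@6:L]
Beat 2 (L): throw ball1 h=2 -> lands@4:L; in-air after throw: [b1@4:L b2@6:L]
Beat 3 (R): throw ball3 h=6 -> lands@9:R; in-air after throw: [b1@4:L b2@6:L b3@9:R]
Beat 4 (L): throw ball1 h=7 -> lands@11:R; in-air after throw: [b2@6:L b3@9:R b1@11:R]
Beat 5 (R): throw ball4 h=8 -> lands@13:R; in-air after throw: [b2@6:L b3@9:R b1@11:R b4@13:R]
Beat 6 (L): throw ball2 h=2 -> lands@8:L; in-air after throw: [b2@8:L b3@9:R b1@11:R b4@13:R]
Beat 7 (R): throw ball5 h=5 -> lands@12:L; in-air after throw: [b2@8:L b3@9:R b1@11:R b5@12:L b4@13:R]
Beat 8 (L): throw ball2 h=2 -> lands@10:L; in-air after throw: [b3@9:R b2@10:L b1@11:R b5@12:L b4@13:R]
Beat 9 (R): throw ball3 h=6 -> lands@15:R; in-air after throw: [b2@10:L b1@11:R b5@12:L b4@13:R b3@15:R]
Beat 10 (L): throw ball2 h=7 -> lands@17:R; in-air after throw: [b1@11:R b5@12:L b4@13:R b3@15:R b2@17:R]
Beat 11 (R): throw ball1 h=8 -> lands@19:R; in-air after throw: [b5@12:L b4@13:R b3@15:R b2@17:R b1@19:R]
Beat 12 (L): throw ball5 h=2 -> lands@14:L; in-air after throw: [b4@13:R b5@14:L b3@15:R b2@17:R b1@19:R]
Beat 13 (R): throw ball4 h=5 -> lands@18:L; in-air after throw: [b5@14:L b3@15:R b2@17:R b4@18:L b1@19:R]
Beat 14 (L): throw ball5 h=2 -> lands@16:L; in-air after throw: [b3@15:R b5@16:L b2@17:R b4@18:L b1@19:R]
Ball 4: thrown@5 h=8 -> first land @13; rethrown@13 h=5 -> second land @18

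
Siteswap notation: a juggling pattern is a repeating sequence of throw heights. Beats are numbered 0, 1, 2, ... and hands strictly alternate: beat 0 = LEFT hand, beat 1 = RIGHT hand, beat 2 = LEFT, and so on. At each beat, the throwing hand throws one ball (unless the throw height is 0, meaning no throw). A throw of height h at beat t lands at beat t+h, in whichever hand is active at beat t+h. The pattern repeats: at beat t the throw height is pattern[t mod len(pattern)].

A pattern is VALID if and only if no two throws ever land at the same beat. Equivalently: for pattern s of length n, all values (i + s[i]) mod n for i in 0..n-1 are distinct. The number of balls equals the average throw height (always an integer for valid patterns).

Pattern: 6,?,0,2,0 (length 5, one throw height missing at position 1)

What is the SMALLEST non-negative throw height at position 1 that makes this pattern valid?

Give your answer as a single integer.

i=0: (0 + 6) mod 5 = 1
i=1: s[i]=? (unknown)
i=2: (2 + 0) mod 5 = 2
i=3: (3 + 2) mod 5 = 0
i=4: (4 + 0) mod 5 = 4
Known residues: [0, 1, 2, 4]; need a permutation of 0..4, so missing residue r = 3
Need (1 + s) mod 5 = 3; smallest s = (3 - 1) mod 5 = 2

Answer: 2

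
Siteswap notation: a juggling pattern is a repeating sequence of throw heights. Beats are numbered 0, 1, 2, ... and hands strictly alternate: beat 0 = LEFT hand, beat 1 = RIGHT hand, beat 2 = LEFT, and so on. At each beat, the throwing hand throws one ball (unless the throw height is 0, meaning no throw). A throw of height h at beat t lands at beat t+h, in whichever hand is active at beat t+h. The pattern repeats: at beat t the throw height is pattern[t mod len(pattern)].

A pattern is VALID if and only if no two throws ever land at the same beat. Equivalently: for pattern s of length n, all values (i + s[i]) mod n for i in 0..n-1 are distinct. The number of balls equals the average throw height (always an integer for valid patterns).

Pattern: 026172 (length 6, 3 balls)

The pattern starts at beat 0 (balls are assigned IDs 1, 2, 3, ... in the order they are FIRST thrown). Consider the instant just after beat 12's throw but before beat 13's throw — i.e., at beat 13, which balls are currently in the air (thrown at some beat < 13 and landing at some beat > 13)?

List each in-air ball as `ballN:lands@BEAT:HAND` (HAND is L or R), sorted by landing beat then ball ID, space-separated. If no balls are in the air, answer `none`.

Beat 1 (R): throw ball1 h=2 -> lands@3:R; in-air after throw: [b1@3:R]
Beat 2 (L): throw ball2 h=6 -> lands@8:L; in-air after throw: [b1@3:R b2@8:L]
Beat 3 (R): throw ball1 h=1 -> lands@4:L; in-air after throw: [b1@4:L b2@8:L]
Beat 4 (L): throw ball1 h=7 -> lands@11:R; in-air after throw: [b2@8:L b1@11:R]
Beat 5 (R): throw ball3 h=2 -> lands@7:R; in-air after throw: [b3@7:R b2@8:L b1@11:R]
Beat 7 (R): throw ball3 h=2 -> lands@9:R; in-air after throw: [b2@8:L b3@9:R b1@11:R]
Beat 8 (L): throw ball2 h=6 -> lands@14:L; in-air after throw: [b3@9:R b1@11:R b2@14:L]
Beat 9 (R): throw ball3 h=1 -> lands@10:L; in-air after throw: [b3@10:L b1@11:R b2@14:L]
Beat 10 (L): throw ball3 h=7 -> lands@17:R; in-air after throw: [b1@11:R b2@14:L b3@17:R]
Beat 11 (R): throw ball1 h=2 -> lands@13:R; in-air after throw: [b1@13:R b2@14:L b3@17:R]
Beat 13 (R): throw ball1 h=2 -> lands@15:R; in-air after throw: [b2@14:L b1@15:R b3@17:R]

Answer: ball2:lands@14:L ball3:lands@17:R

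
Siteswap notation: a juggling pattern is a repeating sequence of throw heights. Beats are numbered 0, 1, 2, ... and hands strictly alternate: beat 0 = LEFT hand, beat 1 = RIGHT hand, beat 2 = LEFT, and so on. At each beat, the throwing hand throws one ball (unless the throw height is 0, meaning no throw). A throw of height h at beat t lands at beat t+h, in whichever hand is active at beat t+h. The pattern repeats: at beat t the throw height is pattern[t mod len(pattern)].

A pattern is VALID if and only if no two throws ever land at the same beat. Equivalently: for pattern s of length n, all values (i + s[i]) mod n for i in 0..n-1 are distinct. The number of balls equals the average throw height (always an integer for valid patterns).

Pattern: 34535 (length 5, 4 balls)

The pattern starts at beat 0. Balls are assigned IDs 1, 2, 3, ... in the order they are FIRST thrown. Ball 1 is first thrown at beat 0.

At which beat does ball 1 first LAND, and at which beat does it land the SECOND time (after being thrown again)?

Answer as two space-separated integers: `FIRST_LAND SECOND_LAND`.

Answer: 3 6

Derivation:
Beat 0 (L): throw ball1 h=3 -> lands@3:R; in-air after throw: [b1@3:R]
Beat 1 (R): throw ball2 h=4 -> lands@5:R; in-air after throw: [b1@3:R b2@5:R]
Beat 2 (L): throw ball3 h=5 -> lands@7:R; in-air after throw: [b1@3:R b2@5:R b3@7:R]
Beat 3 (R): throw ball1 h=3 -> lands@6:L; in-air after throw: [b2@5:R b1@6:L b3@7:R]
Beat 4 (L): throw ball4 h=5 -> lands@9:R; in-air after throw: [b2@5:R b1@6:L b3@7:R b4@9:R]
Beat 5 (R): throw ball2 h=3 -> lands@8:L; in-air after throw: [b1@6:L b3@7:R b2@8:L b4@9:R]
Beat 6 (L): throw ball1 h=4 -> lands@10:L; in-air after throw: [b3@7:R b2@8:L b4@9:R b1@10:L]
Ball 1: thrown@0 h=3 -> first land @3; rethrown@3 h=3 -> second land @6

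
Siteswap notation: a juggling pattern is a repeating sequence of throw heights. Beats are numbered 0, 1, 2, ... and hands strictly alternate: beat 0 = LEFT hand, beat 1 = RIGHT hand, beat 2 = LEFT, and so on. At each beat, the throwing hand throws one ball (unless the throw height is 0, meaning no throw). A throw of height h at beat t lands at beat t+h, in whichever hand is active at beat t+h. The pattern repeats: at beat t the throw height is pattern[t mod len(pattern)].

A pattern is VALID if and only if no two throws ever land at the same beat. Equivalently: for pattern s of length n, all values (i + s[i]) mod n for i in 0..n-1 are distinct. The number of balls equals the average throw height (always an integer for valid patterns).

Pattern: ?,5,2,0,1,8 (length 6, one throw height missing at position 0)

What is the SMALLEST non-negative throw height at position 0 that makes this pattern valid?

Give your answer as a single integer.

Answer: 2

Derivation:
i=0: s[i]=? (unknown)
i=1: (1 + 5) mod 6 = 0
i=2: (2 + 2) mod 6 = 4
i=3: (3 + 0) mod 6 = 3
i=4: (4 + 1) mod 6 = 5
i=5: (5 + 8) mod 6 = 1
Known residues: [0, 1, 3, 4, 5]; need a permutation of 0..5, so missing residue r = 2
Need (0 + s) mod 6 = 2; smallest s = (2 - 0) mod 6 = 2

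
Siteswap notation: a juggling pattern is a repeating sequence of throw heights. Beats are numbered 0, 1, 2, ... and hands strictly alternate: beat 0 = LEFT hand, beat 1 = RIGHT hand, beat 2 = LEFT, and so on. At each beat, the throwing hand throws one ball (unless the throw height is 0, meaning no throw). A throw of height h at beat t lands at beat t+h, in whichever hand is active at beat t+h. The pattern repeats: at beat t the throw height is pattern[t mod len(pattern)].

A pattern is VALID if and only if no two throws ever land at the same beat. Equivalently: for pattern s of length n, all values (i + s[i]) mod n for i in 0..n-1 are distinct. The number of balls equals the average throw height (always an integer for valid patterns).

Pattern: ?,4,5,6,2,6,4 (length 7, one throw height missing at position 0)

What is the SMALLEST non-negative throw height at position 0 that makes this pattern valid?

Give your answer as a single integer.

Answer: 1

Derivation:
i=0: s[i]=? (unknown)
i=1: (1 + 4) mod 7 = 5
i=2: (2 + 5) mod 7 = 0
i=3: (3 + 6) mod 7 = 2
i=4: (4 + 2) mod 7 = 6
i=5: (5 + 6) mod 7 = 4
i=6: (6 + 4) mod 7 = 3
Known residues: [0, 2, 3, 4, 5, 6]; need a permutation of 0..6, so missing residue r = 1
Need (0 + s) mod 7 = 1; smallest s = (1 - 0) mod 7 = 1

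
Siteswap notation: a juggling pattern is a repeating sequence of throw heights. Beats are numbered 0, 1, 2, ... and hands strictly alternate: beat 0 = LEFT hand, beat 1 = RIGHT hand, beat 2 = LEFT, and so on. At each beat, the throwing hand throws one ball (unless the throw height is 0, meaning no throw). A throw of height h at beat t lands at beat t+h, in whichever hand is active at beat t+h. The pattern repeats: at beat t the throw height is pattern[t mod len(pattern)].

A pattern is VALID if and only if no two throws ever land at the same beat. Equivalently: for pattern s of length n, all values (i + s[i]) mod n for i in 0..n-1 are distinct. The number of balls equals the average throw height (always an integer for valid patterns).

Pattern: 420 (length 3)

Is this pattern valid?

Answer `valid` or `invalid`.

i=0: (i + s[i]) mod n = (0 + 4) mod 3 = 1
i=1: (i + s[i]) mod n = (1 + 2) mod 3 = 0
i=2: (i + s[i]) mod n = (2 + 0) mod 3 = 2
Residues: [1, 0, 2], distinct: True

Answer: valid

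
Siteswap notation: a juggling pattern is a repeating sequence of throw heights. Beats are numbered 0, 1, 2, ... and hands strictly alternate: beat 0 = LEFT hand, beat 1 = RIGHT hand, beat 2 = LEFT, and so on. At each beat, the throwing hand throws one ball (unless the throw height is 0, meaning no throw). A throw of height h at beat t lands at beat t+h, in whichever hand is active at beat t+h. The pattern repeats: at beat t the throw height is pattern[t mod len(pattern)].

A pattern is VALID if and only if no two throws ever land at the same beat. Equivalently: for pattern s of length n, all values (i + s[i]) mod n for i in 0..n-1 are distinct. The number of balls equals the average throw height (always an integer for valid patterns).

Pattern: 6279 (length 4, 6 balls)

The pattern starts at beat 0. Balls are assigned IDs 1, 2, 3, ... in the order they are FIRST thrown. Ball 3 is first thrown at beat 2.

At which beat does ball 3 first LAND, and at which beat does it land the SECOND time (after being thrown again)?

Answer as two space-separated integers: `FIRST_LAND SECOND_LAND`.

Answer: 9 11

Derivation:
Beat 0 (L): throw ball1 h=6 -> lands@6:L; in-air after throw: [b1@6:L]
Beat 1 (R): throw ball2 h=2 -> lands@3:R; in-air after throw: [b2@3:R b1@6:L]
Beat 2 (L): throw ball3 h=7 -> lands@9:R; in-air after throw: [b2@3:R b1@6:L b3@9:R]
Beat 3 (R): throw ball2 h=9 -> lands@12:L; in-air after throw: [b1@6:L b3@9:R b2@12:L]
Beat 4 (L): throw ball4 h=6 -> lands@10:L; in-air after throw: [b1@6:L b3@9:R b4@10:L b2@12:L]
Beat 5 (R): throw ball5 h=2 -> lands@7:R; in-air after throw: [b1@6:L b5@7:R b3@9:R b4@10:L b2@12:L]
Beat 6 (L): throw ball1 h=7 -> lands@13:R; in-air after throw: [b5@7:R b3@9:R b4@10:L b2@12:L b1@13:R]
Beat 7 (R): throw ball5 h=9 -> lands@16:L; in-air after throw: [b3@9:R b4@10:L b2@12:L b1@13:R b5@16:L]
Beat 8 (L): throw ball6 h=6 -> lands@14:L; in-air after throw: [b3@9:R b4@10:L b2@12:L b1@13:R b6@14:L b5@16:L]
Beat 9 (R): throw ball3 h=2 -> lands@11:R; in-air after throw: [b4@10:L b3@11:R b2@12:L b1@13:R b6@14:L b5@16:L]
Beat 10 (L): throw ball4 h=7 -> lands@17:R; in-air after throw: [b3@11:R b2@12:L b1@13:R b6@14:L b5@16:L b4@17:R]
Beat 11 (R): throw ball3 h=9 -> lands@20:L; in-air after throw: [b2@12:L b1@13:R b6@14:L b5@16:L b4@17:R b3@20:L]
Ball 3: thrown@2 h=7 -> first land @9; rethrown@9 h=2 -> second land @11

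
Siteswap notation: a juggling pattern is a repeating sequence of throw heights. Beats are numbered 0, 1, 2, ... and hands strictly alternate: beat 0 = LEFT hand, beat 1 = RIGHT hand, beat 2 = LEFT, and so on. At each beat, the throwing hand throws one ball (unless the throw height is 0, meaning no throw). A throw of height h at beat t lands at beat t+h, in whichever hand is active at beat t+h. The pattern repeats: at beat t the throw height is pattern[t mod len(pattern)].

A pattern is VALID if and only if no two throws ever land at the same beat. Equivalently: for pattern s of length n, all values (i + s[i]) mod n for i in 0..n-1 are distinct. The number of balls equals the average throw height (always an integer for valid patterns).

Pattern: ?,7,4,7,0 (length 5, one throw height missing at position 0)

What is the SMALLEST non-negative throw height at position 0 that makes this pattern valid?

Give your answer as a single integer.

Answer: 2

Derivation:
i=0: s[i]=? (unknown)
i=1: (1 + 7) mod 5 = 3
i=2: (2 + 4) mod 5 = 1
i=3: (3 + 7) mod 5 = 0
i=4: (4 + 0) mod 5 = 4
Known residues: [0, 1, 3, 4]; need a permutation of 0..4, so missing residue r = 2
Need (0 + s) mod 5 = 2; smallest s = (2 - 0) mod 5 = 2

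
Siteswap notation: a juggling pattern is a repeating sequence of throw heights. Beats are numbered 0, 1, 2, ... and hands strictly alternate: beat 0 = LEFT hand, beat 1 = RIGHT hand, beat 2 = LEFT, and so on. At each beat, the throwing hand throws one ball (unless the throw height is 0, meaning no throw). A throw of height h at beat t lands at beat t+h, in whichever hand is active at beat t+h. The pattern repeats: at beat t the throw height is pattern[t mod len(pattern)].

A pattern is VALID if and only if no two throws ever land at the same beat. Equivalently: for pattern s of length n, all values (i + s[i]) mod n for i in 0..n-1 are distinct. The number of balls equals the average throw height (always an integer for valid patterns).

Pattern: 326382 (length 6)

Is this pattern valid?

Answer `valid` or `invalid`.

i=0: (i + s[i]) mod n = (0 + 3) mod 6 = 3
i=1: (i + s[i]) mod n = (1 + 2) mod 6 = 3
i=2: (i + s[i]) mod n = (2 + 6) mod 6 = 2
i=3: (i + s[i]) mod n = (3 + 3) mod 6 = 0
i=4: (i + s[i]) mod n = (4 + 8) mod 6 = 0
i=5: (i + s[i]) mod n = (5 + 2) mod 6 = 1
Residues: [3, 3, 2, 0, 0, 1], distinct: False

Answer: invalid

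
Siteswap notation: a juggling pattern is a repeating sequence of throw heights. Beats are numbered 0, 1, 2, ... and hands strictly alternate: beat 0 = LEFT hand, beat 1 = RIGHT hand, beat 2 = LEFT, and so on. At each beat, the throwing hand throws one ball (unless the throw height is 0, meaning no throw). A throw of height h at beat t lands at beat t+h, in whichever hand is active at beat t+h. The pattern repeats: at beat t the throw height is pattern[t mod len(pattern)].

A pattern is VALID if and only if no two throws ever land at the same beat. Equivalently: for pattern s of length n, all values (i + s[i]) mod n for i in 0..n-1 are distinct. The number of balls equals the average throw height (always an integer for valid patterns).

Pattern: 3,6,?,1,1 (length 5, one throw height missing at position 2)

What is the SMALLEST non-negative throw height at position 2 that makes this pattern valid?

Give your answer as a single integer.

Answer: 4

Derivation:
i=0: (0 + 3) mod 5 = 3
i=1: (1 + 6) mod 5 = 2
i=2: s[i]=? (unknown)
i=3: (3 + 1) mod 5 = 4
i=4: (4 + 1) mod 5 = 0
Known residues: [0, 2, 3, 4]; need a permutation of 0..4, so missing residue r = 1
Need (2 + s) mod 5 = 1; smallest s = (1 - 2) mod 5 = 4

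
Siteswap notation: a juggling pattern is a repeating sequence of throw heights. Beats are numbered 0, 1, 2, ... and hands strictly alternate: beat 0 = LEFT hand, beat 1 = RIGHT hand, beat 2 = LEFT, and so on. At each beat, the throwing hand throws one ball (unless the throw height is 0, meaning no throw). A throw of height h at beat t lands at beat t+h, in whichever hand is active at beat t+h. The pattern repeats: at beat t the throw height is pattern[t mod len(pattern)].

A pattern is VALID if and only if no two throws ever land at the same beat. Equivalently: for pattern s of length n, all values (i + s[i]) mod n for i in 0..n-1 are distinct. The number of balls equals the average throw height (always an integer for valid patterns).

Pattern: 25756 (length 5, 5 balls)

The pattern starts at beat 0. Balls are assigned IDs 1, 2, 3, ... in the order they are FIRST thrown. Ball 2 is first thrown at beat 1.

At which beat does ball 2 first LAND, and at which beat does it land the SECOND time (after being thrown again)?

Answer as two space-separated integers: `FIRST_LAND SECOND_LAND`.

Beat 0 (L): throw ball1 h=2 -> lands@2:L; in-air after throw: [b1@2:L]
Beat 1 (R): throw ball2 h=5 -> lands@6:L; in-air after throw: [b1@2:L b2@6:L]
Beat 2 (L): throw ball1 h=7 -> lands@9:R; in-air after throw: [b2@6:L b1@9:R]
Beat 3 (R): throw ball3 h=5 -> lands@8:L; in-air after throw: [b2@6:L b3@8:L b1@9:R]
Beat 4 (L): throw ball4 h=6 -> lands@10:L; in-air after throw: [b2@6:L b3@8:L b1@9:R b4@10:L]
Beat 5 (R): throw ball5 h=2 -> lands@7:R; in-air after throw: [b2@6:L b5@7:R b3@8:L b1@9:R b4@10:L]
Beat 6 (L): throw ball2 h=5 -> lands@11:R; in-air after throw: [b5@7:R b3@8:L b1@9:R b4@10:L b2@11:R]
Beat 7 (R): throw ball5 h=7 -> lands@14:L; in-air after throw: [b3@8:L b1@9:R b4@10:L b2@11:R b5@14:L]
Beat 8 (L): throw ball3 h=5 -> lands@13:R; in-air after throw: [b1@9:R b4@10:L b2@11:R b3@13:R b5@14:L]
Beat 9 (R): throw ball1 h=6 -> lands@15:R; in-air after throw: [b4@10:L b2@11:R b3@13:R b5@14:L b1@15:R]
Beat 10 (L): throw ball4 h=2 -> lands@12:L; in-air after throw: [b2@11:R b4@12:L b3@13:R b5@14:L b1@15:R]
Beat 11 (R): throw ball2 h=5 -> lands@16:L; in-air after throw: [b4@12:L b3@13:R b5@14:L b1@15:R b2@16:L]
Ball 2: thrown@1 h=5 -> first land @6; rethrown@6 h=5 -> second land @11

Answer: 6 11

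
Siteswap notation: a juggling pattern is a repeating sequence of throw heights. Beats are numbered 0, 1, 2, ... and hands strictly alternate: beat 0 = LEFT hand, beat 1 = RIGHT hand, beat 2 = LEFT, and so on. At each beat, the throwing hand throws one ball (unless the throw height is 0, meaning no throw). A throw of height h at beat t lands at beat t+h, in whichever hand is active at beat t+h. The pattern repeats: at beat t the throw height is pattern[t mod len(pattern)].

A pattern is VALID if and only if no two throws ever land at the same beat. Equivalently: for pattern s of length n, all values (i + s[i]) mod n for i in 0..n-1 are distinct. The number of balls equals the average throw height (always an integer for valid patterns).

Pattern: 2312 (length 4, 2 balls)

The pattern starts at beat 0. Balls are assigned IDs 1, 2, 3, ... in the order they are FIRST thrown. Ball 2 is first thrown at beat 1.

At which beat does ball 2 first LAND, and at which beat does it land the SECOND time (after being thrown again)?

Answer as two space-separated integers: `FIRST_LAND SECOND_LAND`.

Answer: 4 6

Derivation:
Beat 0 (L): throw ball1 h=2 -> lands@2:L; in-air after throw: [b1@2:L]
Beat 1 (R): throw ball2 h=3 -> lands@4:L; in-air after throw: [b1@2:L b2@4:L]
Beat 2 (L): throw ball1 h=1 -> lands@3:R; in-air after throw: [b1@3:R b2@4:L]
Beat 3 (R): throw ball1 h=2 -> lands@5:R; in-air after throw: [b2@4:L b1@5:R]
Beat 4 (L): throw ball2 h=2 -> lands@6:L; in-air after throw: [b1@5:R b2@6:L]
Beat 5 (R): throw ball1 h=3 -> lands@8:L; in-air after throw: [b2@6:L b1@8:L]
Beat 6 (L): throw ball2 h=1 -> lands@7:R; in-air after throw: [b2@7:R b1@8:L]
Ball 2: thrown@1 h=3 -> first land @4; rethrown@4 h=2 -> second land @6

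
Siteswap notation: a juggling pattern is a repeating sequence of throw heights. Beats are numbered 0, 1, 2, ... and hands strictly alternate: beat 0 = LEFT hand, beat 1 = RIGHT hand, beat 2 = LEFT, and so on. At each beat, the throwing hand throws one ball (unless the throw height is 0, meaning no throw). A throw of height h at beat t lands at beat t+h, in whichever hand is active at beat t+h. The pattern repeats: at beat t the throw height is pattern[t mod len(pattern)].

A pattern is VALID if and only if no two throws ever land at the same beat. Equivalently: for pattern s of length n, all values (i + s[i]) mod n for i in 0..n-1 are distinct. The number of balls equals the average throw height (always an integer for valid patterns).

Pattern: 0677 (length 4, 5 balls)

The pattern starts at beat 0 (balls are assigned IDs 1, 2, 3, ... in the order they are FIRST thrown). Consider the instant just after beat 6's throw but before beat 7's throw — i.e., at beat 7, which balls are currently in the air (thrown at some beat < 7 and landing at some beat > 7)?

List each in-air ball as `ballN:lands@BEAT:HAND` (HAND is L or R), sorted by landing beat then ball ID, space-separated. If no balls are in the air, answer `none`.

Beat 1 (R): throw ball1 h=6 -> lands@7:R; in-air after throw: [b1@7:R]
Beat 2 (L): throw ball2 h=7 -> lands@9:R; in-air after throw: [b1@7:R b2@9:R]
Beat 3 (R): throw ball3 h=7 -> lands@10:L; in-air after throw: [b1@7:R b2@9:R b3@10:L]
Beat 5 (R): throw ball4 h=6 -> lands@11:R; in-air after throw: [b1@7:R b2@9:R b3@10:L b4@11:R]
Beat 6 (L): throw ball5 h=7 -> lands@13:R; in-air after throw: [b1@7:R b2@9:R b3@10:L b4@11:R b5@13:R]
Beat 7 (R): throw ball1 h=7 -> lands@14:L; in-air after throw: [b2@9:R b3@10:L b4@11:R b5@13:R b1@14:L]

Answer: ball2:lands@9:R ball3:lands@10:L ball4:lands@11:R ball5:lands@13:R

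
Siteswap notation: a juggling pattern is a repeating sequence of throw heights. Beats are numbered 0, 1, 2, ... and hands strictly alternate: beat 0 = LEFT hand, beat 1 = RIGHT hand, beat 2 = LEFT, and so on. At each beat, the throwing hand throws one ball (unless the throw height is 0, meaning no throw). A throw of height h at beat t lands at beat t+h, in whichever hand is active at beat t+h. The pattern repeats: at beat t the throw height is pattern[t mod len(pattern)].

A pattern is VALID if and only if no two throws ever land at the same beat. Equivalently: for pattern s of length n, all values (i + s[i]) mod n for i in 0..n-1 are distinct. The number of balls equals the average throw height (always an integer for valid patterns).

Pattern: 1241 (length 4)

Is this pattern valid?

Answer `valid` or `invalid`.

i=0: (i + s[i]) mod n = (0 + 1) mod 4 = 1
i=1: (i + s[i]) mod n = (1 + 2) mod 4 = 3
i=2: (i + s[i]) mod n = (2 + 4) mod 4 = 2
i=3: (i + s[i]) mod n = (3 + 1) mod 4 = 0
Residues: [1, 3, 2, 0], distinct: True

Answer: valid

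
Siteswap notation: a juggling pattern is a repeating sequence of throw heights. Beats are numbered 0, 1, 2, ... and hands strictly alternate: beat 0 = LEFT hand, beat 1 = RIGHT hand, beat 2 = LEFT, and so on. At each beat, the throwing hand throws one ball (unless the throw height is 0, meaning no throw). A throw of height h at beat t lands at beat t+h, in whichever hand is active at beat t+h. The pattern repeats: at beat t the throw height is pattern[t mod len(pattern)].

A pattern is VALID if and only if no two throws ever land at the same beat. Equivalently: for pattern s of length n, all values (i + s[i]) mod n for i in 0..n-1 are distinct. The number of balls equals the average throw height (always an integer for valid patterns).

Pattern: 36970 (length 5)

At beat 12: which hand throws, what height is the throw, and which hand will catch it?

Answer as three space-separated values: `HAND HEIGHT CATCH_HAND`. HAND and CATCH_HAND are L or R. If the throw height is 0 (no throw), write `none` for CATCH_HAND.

Answer: L 9 R

Derivation:
Beat 12: 12 mod 2 = 0, so hand = L
Throw height = pattern[12 mod 5] = pattern[2] = 9
Lands at beat 12+9=21, 21 mod 2 = 1, so catch hand = R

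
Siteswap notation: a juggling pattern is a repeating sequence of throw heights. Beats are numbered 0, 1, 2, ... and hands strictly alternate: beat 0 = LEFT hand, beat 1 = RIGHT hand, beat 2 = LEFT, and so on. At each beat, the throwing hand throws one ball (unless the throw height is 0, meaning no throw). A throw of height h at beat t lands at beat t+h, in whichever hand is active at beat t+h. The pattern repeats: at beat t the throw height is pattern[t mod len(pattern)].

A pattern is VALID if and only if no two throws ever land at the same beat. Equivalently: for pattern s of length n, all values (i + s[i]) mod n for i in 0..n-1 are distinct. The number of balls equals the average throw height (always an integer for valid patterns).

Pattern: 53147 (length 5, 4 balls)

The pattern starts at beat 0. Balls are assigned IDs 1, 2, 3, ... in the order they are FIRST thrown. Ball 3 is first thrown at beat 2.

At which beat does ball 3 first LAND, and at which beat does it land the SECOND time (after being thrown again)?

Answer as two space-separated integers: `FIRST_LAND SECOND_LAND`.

Answer: 3 7

Derivation:
Beat 0 (L): throw ball1 h=5 -> lands@5:R; in-air after throw: [b1@5:R]
Beat 1 (R): throw ball2 h=3 -> lands@4:L; in-air after throw: [b2@4:L b1@5:R]
Beat 2 (L): throw ball3 h=1 -> lands@3:R; in-air after throw: [b3@3:R b2@4:L b1@5:R]
Beat 3 (R): throw ball3 h=4 -> lands@7:R; in-air after throw: [b2@4:L b1@5:R b3@7:R]
Beat 4 (L): throw ball2 h=7 -> lands@11:R; in-air after throw: [b1@5:R b3@7:R b2@11:R]
Beat 5 (R): throw ball1 h=5 -> lands@10:L; in-air after throw: [b3@7:R b1@10:L b2@11:R]
Beat 6 (L): throw ball4 h=3 -> lands@9:R; in-air after throw: [b3@7:R b4@9:R b1@10:L b2@11:R]
Beat 7 (R): throw ball3 h=1 -> lands@8:L; in-air after throw: [b3@8:L b4@9:R b1@10:L b2@11:R]
Ball 3: thrown@2 h=1 -> first land @3; rethrown@3 h=4 -> second land @7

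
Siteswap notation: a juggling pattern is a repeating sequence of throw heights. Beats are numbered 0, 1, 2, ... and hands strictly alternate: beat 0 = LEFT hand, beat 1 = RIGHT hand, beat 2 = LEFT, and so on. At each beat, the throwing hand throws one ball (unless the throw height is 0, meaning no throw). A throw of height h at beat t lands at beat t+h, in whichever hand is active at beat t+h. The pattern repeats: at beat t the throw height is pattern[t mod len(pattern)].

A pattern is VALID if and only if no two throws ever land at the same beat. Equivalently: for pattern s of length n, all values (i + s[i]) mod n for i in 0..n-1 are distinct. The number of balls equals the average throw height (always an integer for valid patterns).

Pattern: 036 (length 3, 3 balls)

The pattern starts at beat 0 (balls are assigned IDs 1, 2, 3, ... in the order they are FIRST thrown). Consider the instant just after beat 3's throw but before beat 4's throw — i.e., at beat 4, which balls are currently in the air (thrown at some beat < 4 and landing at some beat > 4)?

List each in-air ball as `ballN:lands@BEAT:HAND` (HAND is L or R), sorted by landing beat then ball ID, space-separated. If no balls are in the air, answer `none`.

Answer: ball2:lands@8:L

Derivation:
Beat 1 (R): throw ball1 h=3 -> lands@4:L; in-air after throw: [b1@4:L]
Beat 2 (L): throw ball2 h=6 -> lands@8:L; in-air after throw: [b1@4:L b2@8:L]
Beat 4 (L): throw ball1 h=3 -> lands@7:R; in-air after throw: [b1@7:R b2@8:L]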